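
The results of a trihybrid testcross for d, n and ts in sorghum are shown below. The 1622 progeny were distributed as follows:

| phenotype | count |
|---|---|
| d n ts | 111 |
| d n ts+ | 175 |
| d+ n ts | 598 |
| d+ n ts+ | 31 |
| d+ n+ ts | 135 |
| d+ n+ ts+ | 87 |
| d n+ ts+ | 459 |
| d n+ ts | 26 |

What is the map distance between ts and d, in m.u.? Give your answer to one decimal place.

15.7 m.u.

The two most frequent reciprocal classes, d+ n ts and d n+ ts+, are the parental types, so the F1 was d+ n ts / d n+ ts+.
The two rarest classes, d+ n ts+ and d n+ ts, are the double crossovers. Comparing them with the parentals, only the ts allele has switched, so ts is the middle locus and the order is d – ts – n.
Crossovers in the d–ts interval produce the single-crossover classes d n ts and d+ n+ ts+ (111 + 87 = 198) plus the double crossovers (57).
RF(d–ts) = (198 + 57) / 1622 = 255/1622 = 0.1572 → 15.7 m.u.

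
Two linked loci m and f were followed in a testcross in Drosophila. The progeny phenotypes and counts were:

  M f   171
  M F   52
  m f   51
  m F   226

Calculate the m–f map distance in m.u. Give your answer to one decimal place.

The two most frequent classes, M f (171) and m F (226), are the parental types, so the F1 was M f / m F.
The recombinant classes are M F and m f: 52 + 51 = 103.
Recombination frequency = 103/500 = 0.2060 ≈ 20.6%, i.e. 20.6 m.u.

20.6 m.u.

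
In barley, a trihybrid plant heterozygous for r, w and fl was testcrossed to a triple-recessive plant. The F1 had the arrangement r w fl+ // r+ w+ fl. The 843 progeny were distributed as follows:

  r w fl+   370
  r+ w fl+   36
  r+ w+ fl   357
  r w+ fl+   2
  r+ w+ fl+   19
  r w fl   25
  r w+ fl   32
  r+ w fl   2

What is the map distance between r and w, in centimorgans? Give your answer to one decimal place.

8.5 centimorgans

The two rarest classes, r w+ fl+ and r+ w fl, are the double crossovers. Comparing them with the parentals, only the w allele has switched, so w is the middle locus and the order is r – w – fl.
Crossovers in the r–w interval produce the single-crossover classes r+ w fl+ and r w+ fl (36 + 32 = 68) plus the double crossovers (4).
RF(r–w) = (68 + 4) / 843 = 72/843 = 0.0854 → 8.5 centimorgans.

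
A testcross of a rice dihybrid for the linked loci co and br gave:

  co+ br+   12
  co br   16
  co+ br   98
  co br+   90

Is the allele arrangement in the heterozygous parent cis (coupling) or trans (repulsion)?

trans

The two most frequent classes are co+ br (98) and co br+ (90); these are the parental (non-recombinant) types.
So the F1 carried co+ br on one chromosome and co br+ on the other — the recessive alleles are on opposite chromosomes (trans / repulsion).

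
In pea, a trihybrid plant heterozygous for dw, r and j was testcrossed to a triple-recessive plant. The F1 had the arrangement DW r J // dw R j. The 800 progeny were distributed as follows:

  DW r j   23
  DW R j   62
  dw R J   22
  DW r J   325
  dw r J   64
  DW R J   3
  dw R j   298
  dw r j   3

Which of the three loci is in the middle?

r

The two rarest classes, DW R J and dw r j, are the double crossovers. Comparing them with the parentals, only the r allele has switched, so r is the middle locus and the order is dw – r – j.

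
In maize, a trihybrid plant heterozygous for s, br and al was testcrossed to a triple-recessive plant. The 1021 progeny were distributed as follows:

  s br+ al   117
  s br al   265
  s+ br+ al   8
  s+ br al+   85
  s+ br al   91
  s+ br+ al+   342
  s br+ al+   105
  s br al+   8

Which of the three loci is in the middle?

al

The two most frequent reciprocal classes, s br al and s+ br+ al+, are the parental types, so the F1 was s br al / s+ br+ al+.
The two rarest classes, s br al+ and s+ br+ al, are the double crossovers. Comparing them with the parentals, only the al allele has switched, so al is the middle locus and the order is s – al – br.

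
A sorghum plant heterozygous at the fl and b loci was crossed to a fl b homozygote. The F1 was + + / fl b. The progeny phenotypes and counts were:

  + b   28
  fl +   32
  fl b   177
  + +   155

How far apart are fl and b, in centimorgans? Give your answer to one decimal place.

15.3 centimorgans

The recombinant classes are + b and fl +: 28 + 32 = 60.
Recombination frequency = 60/392 = 0.1531 ≈ 15.3%, i.e. 15.3 centimorgans.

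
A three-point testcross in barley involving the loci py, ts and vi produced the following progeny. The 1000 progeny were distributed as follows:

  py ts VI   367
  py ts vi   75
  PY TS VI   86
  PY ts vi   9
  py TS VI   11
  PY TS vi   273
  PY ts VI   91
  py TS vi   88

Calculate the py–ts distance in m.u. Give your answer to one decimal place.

The two most frequent reciprocal classes, py ts VI and PY TS vi, are the parental types, so the F1 was py ts VI / PY TS vi.
The two rarest classes, py TS VI and PY ts vi, are the double crossovers. Comparing them with the parentals, only the ts allele has switched, so ts is the middle locus and the order is vi – ts – py.
Crossovers in the ts–py interval produce the single-crossover classes PY ts VI and py TS vi (91 + 88 = 179) plus the double crossovers (20).
RF(ts–py) = (179 + 20) / 1000 = 199/1000 = 0.1990 → 19.9 m.u.

19.9 m.u.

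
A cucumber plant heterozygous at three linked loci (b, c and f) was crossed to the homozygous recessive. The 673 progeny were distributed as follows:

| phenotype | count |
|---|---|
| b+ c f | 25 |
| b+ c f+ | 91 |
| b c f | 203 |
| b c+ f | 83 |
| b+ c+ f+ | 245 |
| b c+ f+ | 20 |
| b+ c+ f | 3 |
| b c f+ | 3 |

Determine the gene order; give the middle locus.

f

The two most frequent reciprocal classes, b c f and b+ c+ f+, are the parental types, so the F1 was b c f / b+ c+ f+.
The two rarest classes, b c f+ and b+ c+ f, are the double crossovers. Comparing them with the parentals, only the f allele has switched, so f is the middle locus and the order is b – f – c.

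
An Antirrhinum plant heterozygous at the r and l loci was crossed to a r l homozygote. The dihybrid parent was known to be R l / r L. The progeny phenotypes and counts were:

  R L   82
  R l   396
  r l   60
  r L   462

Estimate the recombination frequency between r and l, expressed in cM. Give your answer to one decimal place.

14.2 cM

The recombinant classes are R L and r l: 82 + 60 = 142.
Recombination frequency = 142/1000 = 0.1420 ≈ 14.2%, i.e. 14.2 cM.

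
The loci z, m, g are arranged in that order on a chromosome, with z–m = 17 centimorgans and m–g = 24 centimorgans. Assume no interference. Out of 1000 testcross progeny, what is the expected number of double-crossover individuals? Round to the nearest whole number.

41

Map distances give recombination frequencies of 0.170 and 0.240 for the two intervals.
With no interference, expected double-crossover frequency = 0.170 × 0.240 = 0.04080.
Expected number = 0.04080 × 1000 = 40.80 ≈ 41.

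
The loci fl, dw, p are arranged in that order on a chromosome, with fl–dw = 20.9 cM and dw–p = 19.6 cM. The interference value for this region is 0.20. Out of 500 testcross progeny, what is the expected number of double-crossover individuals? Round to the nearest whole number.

Map distances give recombination frequencies of 0.209 and 0.196 for the two intervals.
With interference 0.20 (so coincidence = 0.80), expected double-crossover frequency = 0.209 × 0.196 × 0.80 = 0.03277.
Expected number = 0.03277 × 500 = 16.39 ≈ 16.

16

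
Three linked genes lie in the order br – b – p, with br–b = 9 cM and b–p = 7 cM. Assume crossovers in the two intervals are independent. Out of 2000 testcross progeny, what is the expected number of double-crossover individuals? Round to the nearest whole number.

Map distances give recombination frequencies of 0.090 and 0.070 for the two intervals.
With no interference, expected double-crossover frequency = 0.090 × 0.070 = 0.00630.
Expected number = 0.00630 × 2000 = 12.60 ≈ 13.

13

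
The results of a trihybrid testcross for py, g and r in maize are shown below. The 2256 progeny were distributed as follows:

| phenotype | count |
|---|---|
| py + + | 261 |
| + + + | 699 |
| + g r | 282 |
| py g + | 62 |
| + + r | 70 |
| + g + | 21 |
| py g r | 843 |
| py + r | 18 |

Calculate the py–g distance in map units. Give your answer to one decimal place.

25.8 map units

The two most frequent reciprocal classes, py g r and + + +, are the parental types, so the F1 was py g r / + + +.
The two rarest classes, py + r and + g +, are the double crossovers. Comparing them with the parentals, only the g allele has switched, so g is the middle locus and the order is py – g – r.
Crossovers in the py–g interval produce the single-crossover classes + g r and py + + (282 + 261 = 543) plus the double crossovers (39).
RF(py–g) = (543 + 39) / 2256 = 582/2256 = 0.2580 → 25.8 map units.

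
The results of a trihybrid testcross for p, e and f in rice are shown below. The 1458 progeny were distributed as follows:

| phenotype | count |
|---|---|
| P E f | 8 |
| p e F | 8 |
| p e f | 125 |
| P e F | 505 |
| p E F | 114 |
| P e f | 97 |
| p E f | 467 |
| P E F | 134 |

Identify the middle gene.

The two most frequent reciprocal classes, p E f and P e F, are the parental types, so the F1 was p E f / P e F.
The two rarest classes, P E f and p e F, are the double crossovers. Comparing them with the parentals, only the p allele has switched, so p is the middle locus and the order is f – p – e.

p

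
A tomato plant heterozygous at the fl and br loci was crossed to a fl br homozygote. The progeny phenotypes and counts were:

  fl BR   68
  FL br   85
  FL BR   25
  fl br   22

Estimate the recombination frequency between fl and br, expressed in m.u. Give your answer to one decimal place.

23.5 m.u.

The two most frequent classes, FL br (85) and fl BR (68), are the parental types, so the F1 was FL br / fl BR.
The recombinant classes are FL BR and fl br: 25 + 22 = 47.
Recombination frequency = 47/200 = 0.2350 ≈ 23.5%, i.e. 23.5 m.u.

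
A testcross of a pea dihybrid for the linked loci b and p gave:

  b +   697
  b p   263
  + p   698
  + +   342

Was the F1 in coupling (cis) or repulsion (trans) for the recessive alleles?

trans

The two most frequent classes are + p (698) and b + (697); these are the parental (non-recombinant) types.
So the F1 carried + p on one chromosome and b + on the other — the recessive alleles are on opposite chromosomes (trans / repulsion).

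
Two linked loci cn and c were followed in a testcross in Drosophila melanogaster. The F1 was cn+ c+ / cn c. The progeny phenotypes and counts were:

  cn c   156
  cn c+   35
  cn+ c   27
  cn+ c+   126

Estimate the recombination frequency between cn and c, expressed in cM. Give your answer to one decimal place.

18.0 cM

The recombinant classes are cn+ c and cn c+: 27 + 35 = 62.
Recombination frequency = 62/344 = 0.1802 ≈ 18.0%, i.e. 18.0 cM.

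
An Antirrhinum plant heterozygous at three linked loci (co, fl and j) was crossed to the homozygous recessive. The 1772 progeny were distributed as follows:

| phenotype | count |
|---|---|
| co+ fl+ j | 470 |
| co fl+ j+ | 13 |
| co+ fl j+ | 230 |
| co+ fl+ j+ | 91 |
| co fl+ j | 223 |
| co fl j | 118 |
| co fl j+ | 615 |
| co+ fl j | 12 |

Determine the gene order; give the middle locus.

The two most frequent reciprocal classes, co+ fl+ j and co fl j+, are the parental types, so the F1 was co+ fl+ j / co fl j+.
The two rarest classes, co+ fl j and co fl+ j+, are the double crossovers. Comparing them with the parentals, only the fl allele has switched, so fl is the middle locus and the order is j – fl – co.

fl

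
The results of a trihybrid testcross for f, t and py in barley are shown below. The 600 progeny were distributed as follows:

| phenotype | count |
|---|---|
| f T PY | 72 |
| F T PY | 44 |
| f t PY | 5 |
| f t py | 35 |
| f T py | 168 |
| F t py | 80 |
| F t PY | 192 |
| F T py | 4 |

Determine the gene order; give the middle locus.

The two most frequent reciprocal classes, f T py and F t PY, are the parental types, so the F1 was f T py / F t PY.
The two rarest classes, F T py and f t PY, are the double crossovers. Comparing them with the parentals, only the f allele has switched, so f is the middle locus and the order is py – f – t.

f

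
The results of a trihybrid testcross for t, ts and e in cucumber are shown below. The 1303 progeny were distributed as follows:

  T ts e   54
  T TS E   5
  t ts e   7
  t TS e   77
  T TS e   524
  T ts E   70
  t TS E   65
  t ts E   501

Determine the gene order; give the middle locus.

e

The two most frequent reciprocal classes, t ts E and T TS e, are the parental types, so the F1 was t ts E / T TS e.
The two rarest classes, t ts e and T TS E, are the double crossovers. Comparing them with the parentals, only the e allele has switched, so e is the middle locus and the order is ts – e – t.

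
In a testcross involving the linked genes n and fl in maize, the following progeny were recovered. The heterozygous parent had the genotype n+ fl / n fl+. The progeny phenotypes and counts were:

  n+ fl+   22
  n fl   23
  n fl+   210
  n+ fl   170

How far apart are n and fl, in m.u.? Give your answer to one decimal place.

10.6 m.u.

The recombinant classes are n+ fl+ and n fl: 22 + 23 = 45.
Recombination frequency = 45/425 = 0.1059 ≈ 10.6%, i.e. 10.6 m.u.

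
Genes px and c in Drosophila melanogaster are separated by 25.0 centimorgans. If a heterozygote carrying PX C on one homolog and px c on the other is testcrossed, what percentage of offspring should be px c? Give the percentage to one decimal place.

A map distance of 25.0 centimorgans corresponds to a recombination frequency of 0.250.
The F1 is PX C / px c, so px c is a parental gamete class with expected frequency (1 − r)/2 = 0.750/2 = 0.3750.
That is 0.3750 = 37.5% of the progeny.

37.5%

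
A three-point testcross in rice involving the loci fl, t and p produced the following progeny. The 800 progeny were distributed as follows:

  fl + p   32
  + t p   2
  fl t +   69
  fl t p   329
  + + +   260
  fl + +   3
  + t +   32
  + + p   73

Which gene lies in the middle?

fl

The two most frequent reciprocal classes, + + + and fl t p, are the parental types, so the F1 was + + + / fl t p.
The two rarest classes, fl + + and + t p, are the double crossovers. Comparing them with the parentals, only the fl allele has switched, so fl is the middle locus and the order is p – fl – t.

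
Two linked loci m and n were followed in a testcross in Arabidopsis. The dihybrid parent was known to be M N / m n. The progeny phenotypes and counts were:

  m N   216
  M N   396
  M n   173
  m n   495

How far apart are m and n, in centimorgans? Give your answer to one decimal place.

The recombinant classes are M n and m N: 173 + 216 = 389.
Recombination frequency = 389/1280 = 0.3039 ≈ 30.4%, i.e. 30.4 centimorgans.

30.4 centimorgans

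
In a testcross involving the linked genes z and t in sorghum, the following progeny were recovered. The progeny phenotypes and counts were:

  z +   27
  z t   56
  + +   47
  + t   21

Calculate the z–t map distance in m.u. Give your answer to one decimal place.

The two most frequent classes, + + (47) and z t (56), are the parental types, so the F1 was + + / z t.
The recombinant classes are + t and z +: 21 + 27 = 48.
Recombination frequency = 48/151 = 0.3179 ≈ 31.8%, i.e. 31.8 m.u.

31.8 m.u.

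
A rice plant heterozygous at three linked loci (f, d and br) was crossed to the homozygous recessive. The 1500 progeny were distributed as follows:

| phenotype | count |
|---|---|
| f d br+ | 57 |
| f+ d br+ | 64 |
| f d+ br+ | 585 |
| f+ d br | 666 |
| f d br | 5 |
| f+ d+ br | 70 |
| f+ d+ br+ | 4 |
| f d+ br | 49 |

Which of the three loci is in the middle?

The two most frequent reciprocal classes, f d+ br+ and f+ d br, are the parental types, so the F1 was f d+ br+ / f+ d br.
The two rarest classes, f+ d+ br+ and f d br, are the double crossovers. Comparing them with the parentals, only the f allele has switched, so f is the middle locus and the order is d – f – br.

f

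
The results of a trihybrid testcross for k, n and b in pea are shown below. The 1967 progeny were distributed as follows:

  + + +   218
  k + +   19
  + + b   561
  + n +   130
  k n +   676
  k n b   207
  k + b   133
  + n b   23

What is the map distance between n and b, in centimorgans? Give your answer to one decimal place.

The two most frequent reciprocal classes, k n + and + + b, are the parental types, so the F1 was k n + / + + b.
The two rarest classes, k + + and + n b, are the double crossovers. Comparing them with the parentals, only the n allele has switched, so n is the middle locus and the order is k – n – b.
Crossovers in the n–b interval produce the single-crossover classes k n b and + + + (207 + 218 = 425) plus the double crossovers (42).
RF(n–b) = (425 + 42) / 1967 = 467/1967 = 0.2374 → 23.7 centimorgans.

23.7 centimorgans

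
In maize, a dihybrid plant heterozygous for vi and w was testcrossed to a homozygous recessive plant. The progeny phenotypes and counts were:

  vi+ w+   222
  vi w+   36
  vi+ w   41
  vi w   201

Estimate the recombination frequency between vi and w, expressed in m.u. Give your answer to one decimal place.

The two most frequent classes, vi+ w+ (222) and vi w (201), are the parental types, so the F1 was vi+ w+ / vi w.
The recombinant classes are vi+ w and vi w+: 41 + 36 = 77.
Recombination frequency = 77/500 = 0.1540 ≈ 15.4%, i.e. 15.4 m.u.

15.4 m.u.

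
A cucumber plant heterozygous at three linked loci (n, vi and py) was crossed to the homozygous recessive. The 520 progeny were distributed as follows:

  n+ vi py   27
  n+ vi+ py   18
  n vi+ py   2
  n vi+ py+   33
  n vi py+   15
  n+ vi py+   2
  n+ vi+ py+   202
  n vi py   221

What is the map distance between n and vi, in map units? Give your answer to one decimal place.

12.3 map units

The two most frequent reciprocal classes, n vi py and n+ vi+ py+, are the parental types, so the F1 was n vi py / n+ vi+ py+.
The two rarest classes, n vi+ py and n+ vi py+, are the double crossovers. Comparing them with the parentals, only the vi allele has switched, so vi is the middle locus and the order is py – vi – n.
Crossovers in the vi–n interval produce the single-crossover classes n+ vi py and n vi+ py+ (27 + 33 = 60) plus the double crossovers (4).
RF(vi–n) = (60 + 4) / 520 = 64/520 = 0.1231 → 12.3 map units.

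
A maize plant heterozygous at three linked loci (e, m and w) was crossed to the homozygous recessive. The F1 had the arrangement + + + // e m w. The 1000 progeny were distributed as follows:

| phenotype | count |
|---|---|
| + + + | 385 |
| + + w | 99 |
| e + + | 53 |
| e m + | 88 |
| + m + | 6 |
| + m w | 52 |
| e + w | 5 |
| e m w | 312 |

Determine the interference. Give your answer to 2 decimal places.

0.52

The two rarest classes, + m + and e + w, are the double crossovers. Comparing them with the parentals, only the m allele has switched, so m is the middle locus and the order is e – m – w.
e–m: (105 + 11)/1000 = 0.1160; m–w: (187 + 11)/1000 = 0.1980.
Expected DCO frequency = 0.1160 × 0.1980 ≈ 0.02297; observed = 11/1000 ≈ 0.01100.
Coefficient of coincidence = 0.01100/0.02297 ≈ 0.48; interference = 1 − 0.48 = 0.52.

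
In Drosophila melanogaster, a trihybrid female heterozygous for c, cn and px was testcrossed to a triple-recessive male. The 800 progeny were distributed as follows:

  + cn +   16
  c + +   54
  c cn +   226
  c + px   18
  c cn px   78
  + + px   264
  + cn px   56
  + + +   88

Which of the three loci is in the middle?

The two most frequent reciprocal classes, + + px and c cn +, are the parental types, so the F1 was + + px / c cn +.
The two rarest classes, c + px and + cn +, are the double crossovers. Comparing them with the parentals, only the c allele has switched, so c is the middle locus and the order is px – c – cn.

c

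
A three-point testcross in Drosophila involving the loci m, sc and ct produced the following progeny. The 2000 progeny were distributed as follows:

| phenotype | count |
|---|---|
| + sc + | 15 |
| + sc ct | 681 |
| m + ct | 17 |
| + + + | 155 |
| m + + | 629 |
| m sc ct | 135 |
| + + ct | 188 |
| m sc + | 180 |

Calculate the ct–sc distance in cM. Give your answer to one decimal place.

The two most frequent reciprocal classes, + sc ct and m + +, are the parental types, so the F1 was + sc ct / m + +.
The two rarest classes, + sc + and m + ct, are the double crossovers. Comparing them with the parentals, only the ct allele has switched, so ct is the middle locus and the order is sc – ct – m.
Crossovers in the sc–ct interval produce the single-crossover classes + + ct and m sc + (188 + 180 = 368) plus the double crossovers (32).
RF(sc–ct) = (368 + 32) / 2000 = 400/2000 = 0.2000 → 20.0 cM.

20.0 cM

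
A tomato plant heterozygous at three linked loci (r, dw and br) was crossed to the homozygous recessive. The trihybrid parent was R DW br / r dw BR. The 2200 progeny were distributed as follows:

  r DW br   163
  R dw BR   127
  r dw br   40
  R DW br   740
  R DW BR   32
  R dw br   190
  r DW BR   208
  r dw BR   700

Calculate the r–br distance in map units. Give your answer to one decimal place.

The two rarest classes, R DW BR and r dw br, are the double crossovers. Comparing them with the parentals, only the br allele has switched, so br is the middle locus and the order is r – br – dw.
Crossovers in the r–br interval produce the single-crossover classes r DW br and R dw BR (163 + 127 = 290) plus the double crossovers (72).
RF(r–br) = (290 + 72) / 2200 = 362/2200 = 0.1645 → 16.5 map units.

16.5 map units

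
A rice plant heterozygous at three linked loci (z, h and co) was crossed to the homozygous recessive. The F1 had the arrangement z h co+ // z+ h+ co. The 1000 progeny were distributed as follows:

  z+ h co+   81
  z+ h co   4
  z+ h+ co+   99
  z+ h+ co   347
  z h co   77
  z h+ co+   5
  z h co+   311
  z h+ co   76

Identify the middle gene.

The two rarest classes, z h+ co+ and z+ h co, are the double crossovers. Comparing them with the parentals, only the h allele has switched, so h is the middle locus and the order is z – h – co.

h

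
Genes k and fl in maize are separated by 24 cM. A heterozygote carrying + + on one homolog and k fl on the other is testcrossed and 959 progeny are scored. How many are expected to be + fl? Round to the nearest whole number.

115

A map distance of 24 cM corresponds to a recombination frequency of 0.240.
The F1 is + + / k fl, so + fl is a recombinant gamete class with expected frequency r/2 = 0.240/2 = 0.1200.
Expected number = 0.1200 × 959 = 115.08 ≈ 115.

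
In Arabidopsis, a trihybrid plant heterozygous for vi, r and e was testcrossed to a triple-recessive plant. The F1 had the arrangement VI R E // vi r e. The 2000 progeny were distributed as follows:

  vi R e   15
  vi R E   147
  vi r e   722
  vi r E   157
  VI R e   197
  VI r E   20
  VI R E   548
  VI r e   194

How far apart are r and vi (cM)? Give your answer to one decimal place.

The two rarest classes, VI r E and vi R e, are the double crossovers. Comparing them with the parentals, only the r allele has switched, so r is the middle locus and the order is e – r – vi.
Crossovers in the r–vi interval produce the single-crossover classes vi R E and VI r e (147 + 194 = 341) plus the double crossovers (35).
RF(r–vi) = (341 + 35) / 2000 = 376/2000 = 0.1880 → 18.8 cM.

18.8 cM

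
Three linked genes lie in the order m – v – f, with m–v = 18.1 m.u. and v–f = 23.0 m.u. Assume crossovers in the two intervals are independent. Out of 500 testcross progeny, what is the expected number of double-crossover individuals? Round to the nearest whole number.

21

Map distances give recombination frequencies of 0.181 and 0.230 for the two intervals.
With no interference, expected double-crossover frequency = 0.181 × 0.230 = 0.04163.
Expected number = 0.04163 × 500 = 20.82 ≈ 21.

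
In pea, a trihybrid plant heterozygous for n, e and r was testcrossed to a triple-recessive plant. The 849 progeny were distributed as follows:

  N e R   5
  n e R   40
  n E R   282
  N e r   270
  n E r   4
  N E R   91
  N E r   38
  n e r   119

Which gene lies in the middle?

r

The two most frequent reciprocal classes, n E R and N e r, are the parental types, so the F1 was n E R / N e r.
The two rarest classes, n E r and N e R, are the double crossovers. Comparing them with the parentals, only the r allele has switched, so r is the middle locus and the order is e – r – n.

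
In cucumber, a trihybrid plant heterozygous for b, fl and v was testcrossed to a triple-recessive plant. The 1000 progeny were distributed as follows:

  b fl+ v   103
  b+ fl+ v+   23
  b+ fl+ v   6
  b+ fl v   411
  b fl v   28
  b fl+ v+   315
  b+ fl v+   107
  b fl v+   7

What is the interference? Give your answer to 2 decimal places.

The two most frequent reciprocal classes, b+ fl v and b fl+ v+, are the parental types, so the F1 was b+ fl v / b fl+ v+.
The two rarest classes, b+ fl+ v and b fl v+, are the double crossovers. Comparing them with the parentals, only the fl allele has switched, so fl is the middle locus and the order is b – fl – v.
b–fl: (51 + 13)/1000 = 0.0640; fl–v: (210 + 13)/1000 = 0.2230.
Expected DCO frequency = 0.0640 × 0.2230 ≈ 0.01427; observed = 13/1000 ≈ 0.01300.
Coefficient of coincidence = 0.01300/0.01427 ≈ 0.91; interference = 1 − 0.91 = 0.09.

0.09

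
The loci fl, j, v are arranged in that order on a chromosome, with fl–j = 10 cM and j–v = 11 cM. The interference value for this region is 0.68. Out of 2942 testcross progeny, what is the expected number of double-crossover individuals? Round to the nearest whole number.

10

Map distances give recombination frequencies of 0.100 and 0.110 for the two intervals.
With interference 0.68 (so coincidence = 0.32), expected double-crossover frequency = 0.100 × 0.110 × 0.32 = 0.00352.
Expected number = 0.00352 × 2942 = 10.36 ≈ 10.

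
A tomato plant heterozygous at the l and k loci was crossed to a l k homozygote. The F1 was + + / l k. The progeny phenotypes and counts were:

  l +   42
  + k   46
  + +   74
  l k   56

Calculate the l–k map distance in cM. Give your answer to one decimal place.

40.4 cM

The recombinant classes are + k and l +: 46 + 42 = 88.
Recombination frequency = 88/218 = 0.4037 ≈ 40.4%, i.e. 40.4 cM.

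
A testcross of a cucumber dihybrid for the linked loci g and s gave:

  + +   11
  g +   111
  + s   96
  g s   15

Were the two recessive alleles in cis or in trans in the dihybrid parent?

The two most frequent classes are + s (96) and g + (111); these are the parental (non-recombinant) types.
So the F1 carried + s on one chromosome and g + on the other — the recessive alleles are on opposite chromosomes (trans / repulsion).

trans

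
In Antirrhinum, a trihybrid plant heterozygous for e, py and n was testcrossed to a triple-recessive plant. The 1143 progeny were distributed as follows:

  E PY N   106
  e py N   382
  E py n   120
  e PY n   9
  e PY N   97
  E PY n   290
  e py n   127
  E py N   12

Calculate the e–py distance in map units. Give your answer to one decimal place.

20.8 map units

The two most frequent reciprocal classes, E PY n and e py N, are the parental types, so the F1 was E PY n / e py N.
The two rarest classes, e PY n and E py N, are the double crossovers. Comparing them with the parentals, only the e allele has switched, so e is the middle locus and the order is n – e – py.
Crossovers in the e–py interval produce the single-crossover classes E py n and e PY N (120 + 97 = 217) plus the double crossovers (21).
RF(e–py) = (217 + 21) / 1143 = 238/1143 = 0.2082 → 20.8 map units.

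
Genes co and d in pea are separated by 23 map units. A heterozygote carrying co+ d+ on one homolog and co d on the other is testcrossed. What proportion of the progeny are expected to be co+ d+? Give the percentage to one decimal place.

A map distance of 23 map units corresponds to a recombination frequency of 0.230.
The F1 is co+ d+ / co d, so co+ d+ is a parental gamete class with expected frequency (1 − r)/2 = 0.770/2 = 0.3850.
That is 0.3850 = 38.5% of the progeny.

38.5%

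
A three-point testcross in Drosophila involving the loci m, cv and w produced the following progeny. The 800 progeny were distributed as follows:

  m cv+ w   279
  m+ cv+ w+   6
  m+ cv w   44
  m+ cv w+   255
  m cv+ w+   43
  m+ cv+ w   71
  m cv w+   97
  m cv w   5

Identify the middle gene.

cv

The two most frequent reciprocal classes, m+ cv w+ and m cv+ w, are the parental types, so the F1 was m+ cv w+ / m cv+ w.
The two rarest classes, m+ cv+ w+ and m cv w, are the double crossovers. Comparing them with the parentals, only the cv allele has switched, so cv is the middle locus and the order is m – cv – w.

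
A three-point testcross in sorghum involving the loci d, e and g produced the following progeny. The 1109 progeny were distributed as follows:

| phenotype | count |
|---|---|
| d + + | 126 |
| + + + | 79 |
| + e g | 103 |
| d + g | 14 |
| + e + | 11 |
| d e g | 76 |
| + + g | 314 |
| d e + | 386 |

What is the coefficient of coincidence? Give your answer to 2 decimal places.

The two most frequent reciprocal classes, + + g and d e +, are the parental types, so the F1 was + + g / d e +.
The two rarest classes, d + g and + e +, are the double crossovers. Comparing them with the parentals, only the d allele has switched, so d is the middle locus and the order is e – d – g.
e–d: (229 + 25)/1109 = 0.2290; d–g: (155 + 25)/1109 = 0.1623.
Expected DCO frequency = 0.2290 × 0.1623 ≈ 0.03717; observed = 25/1109 ≈ 0.02254.
Coefficient of coincidence = 0.02254/0.03717 ≈ 0.61.

0.61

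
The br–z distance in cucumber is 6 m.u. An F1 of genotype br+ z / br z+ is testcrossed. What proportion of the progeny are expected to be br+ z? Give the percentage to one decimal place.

A map distance of 6 m.u. corresponds to a recombination frequency of 0.060.
The F1 is br+ z / br z+, so br+ z is a parental gamete class with expected frequency (1 − r)/2 = 0.940/2 = 0.4700.
That is 0.4700 = 47.0% of the progeny.

47.0%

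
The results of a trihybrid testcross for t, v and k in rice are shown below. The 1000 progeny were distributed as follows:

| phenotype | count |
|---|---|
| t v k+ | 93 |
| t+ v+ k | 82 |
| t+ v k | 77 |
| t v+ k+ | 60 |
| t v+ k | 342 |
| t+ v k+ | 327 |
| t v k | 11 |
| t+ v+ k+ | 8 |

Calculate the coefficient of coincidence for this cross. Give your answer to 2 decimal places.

0.63

The two most frequent reciprocal classes, t v+ k and t+ v k+, are the parental types, so the F1 was t v+ k / t+ v k+.
The two rarest classes, t v k and t+ v+ k+, are the double crossovers. Comparing them with the parentals, only the v allele has switched, so v is the middle locus and the order is t – v – k.
t–v: (175 + 19)/1000 = 0.1940; v–k: (137 + 19)/1000 = 0.1560.
Expected DCO frequency = 0.1940 × 0.1560 ≈ 0.03026; observed = 19/1000 ≈ 0.01900.
Coefficient of coincidence = 0.01900/0.03026 ≈ 0.63.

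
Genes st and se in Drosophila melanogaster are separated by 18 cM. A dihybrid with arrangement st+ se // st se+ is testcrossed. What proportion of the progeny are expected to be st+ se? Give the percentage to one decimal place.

41.0%

A map distance of 18 cM corresponds to a recombination frequency of 0.180.
The F1 is st+ se / st se+, so st+ se is a parental gamete class with expected frequency (1 − r)/2 = 0.820/2 = 0.4100.
That is 0.4100 = 41.0% of the progeny.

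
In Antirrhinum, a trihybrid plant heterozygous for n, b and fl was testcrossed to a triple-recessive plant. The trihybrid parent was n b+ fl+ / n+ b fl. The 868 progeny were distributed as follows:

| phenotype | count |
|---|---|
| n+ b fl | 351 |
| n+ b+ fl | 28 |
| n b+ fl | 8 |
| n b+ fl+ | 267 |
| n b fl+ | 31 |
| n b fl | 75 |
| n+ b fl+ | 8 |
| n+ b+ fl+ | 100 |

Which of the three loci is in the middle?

The two rarest classes, n b+ fl and n+ b fl+, are the double crossovers. Comparing them with the parentals, only the fl allele has switched, so fl is the middle locus and the order is b – fl – n.

fl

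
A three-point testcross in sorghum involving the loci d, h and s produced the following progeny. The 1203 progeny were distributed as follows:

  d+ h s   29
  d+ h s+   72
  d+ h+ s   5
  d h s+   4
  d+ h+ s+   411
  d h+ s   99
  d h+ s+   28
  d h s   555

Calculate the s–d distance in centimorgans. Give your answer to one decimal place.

The two most frequent reciprocal classes, d h s and d+ h+ s+, are the parental types, so the F1 was d h s / d+ h+ s+.
The two rarest classes, d h s+ and d+ h+ s, are the double crossovers. Comparing them with the parentals, only the s allele has switched, so s is the middle locus and the order is d – s – h.
Crossovers in the d–s interval produce the single-crossover classes d+ h s and d h+ s+ (29 + 28 = 57) plus the double crossovers (9).
RF(d–s) = (57 + 9) / 1203 = 66/1203 = 0.0549 → 5.5 centimorgans.

5.5 centimorgans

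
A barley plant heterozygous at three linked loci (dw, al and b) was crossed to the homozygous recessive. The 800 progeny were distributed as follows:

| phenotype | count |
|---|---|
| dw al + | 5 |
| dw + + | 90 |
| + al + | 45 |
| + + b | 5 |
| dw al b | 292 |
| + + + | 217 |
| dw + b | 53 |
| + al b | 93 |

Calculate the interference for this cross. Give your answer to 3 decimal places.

The two most frequent reciprocal classes, dw al b and + + +, are the parental types, so the F1 was dw al b / + + +.
The two rarest classes, dw al + and + + b, are the double crossovers. Comparing them with the parentals, only the b allele has switched, so b is the middle locus and the order is dw – b – al.
dw–b: (183 + 10)/800 = 0.2412; b–al: (98 + 10)/800 = 0.1350.
Expected DCO frequency = 0.2412 × 0.1350 ≈ 0.03256; observed = 10/800 ≈ 0.01250.
Coefficient of coincidence = 0.01250/0.03256 ≈ 0.384; interference = 1 − 0.384 = 0.616.

0.616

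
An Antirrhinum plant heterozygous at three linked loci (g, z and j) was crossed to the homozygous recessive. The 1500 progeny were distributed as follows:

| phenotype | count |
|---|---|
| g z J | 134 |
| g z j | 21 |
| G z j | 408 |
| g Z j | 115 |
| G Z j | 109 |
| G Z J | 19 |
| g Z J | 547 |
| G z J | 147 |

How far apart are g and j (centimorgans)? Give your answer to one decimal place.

20.1 centimorgans

The two most frequent reciprocal classes, G z j and g Z J, are the parental types, so the F1 was G z j / g Z J.
The two rarest classes, g z j and G Z J, are the double crossovers. Comparing them with the parentals, only the g allele has switched, so g is the middle locus and the order is j – g – z.
Crossovers in the j–g interval produce the single-crossover classes G z J and g Z j (147 + 115 = 262) plus the double crossovers (40).
RF(j–g) = (262 + 40) / 1500 = 302/1500 = 0.2013 → 20.1 centimorgans.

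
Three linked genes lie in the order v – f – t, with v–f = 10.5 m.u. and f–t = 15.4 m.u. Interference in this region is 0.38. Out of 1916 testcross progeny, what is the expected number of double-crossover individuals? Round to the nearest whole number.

Map distances give recombination frequencies of 0.105 and 0.154 for the two intervals.
With interference 0.38 (so coincidence = 0.62), expected double-crossover frequency = 0.105 × 0.154 × 0.62 = 0.01003.
Expected number = 0.01003 × 1916 = 19.21 ≈ 19.

19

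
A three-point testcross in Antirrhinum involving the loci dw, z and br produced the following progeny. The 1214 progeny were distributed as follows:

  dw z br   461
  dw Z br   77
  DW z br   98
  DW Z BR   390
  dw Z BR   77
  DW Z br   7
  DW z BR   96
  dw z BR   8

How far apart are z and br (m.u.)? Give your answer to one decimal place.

15.5 m.u.

The two most frequent reciprocal classes, dw z br and DW Z BR, are the parental types, so the F1 was dw z br / DW Z BR.
The two rarest classes, dw z BR and DW Z br, are the double crossovers. Comparing them with the parentals, only the br allele has switched, so br is the middle locus and the order is z – br – dw.
Crossovers in the z–br interval produce the single-crossover classes dw Z br and DW z BR (77 + 96 = 173) plus the double crossovers (15).
RF(z–br) = (173 + 15) / 1214 = 188/1214 = 0.1549 → 15.5 m.u.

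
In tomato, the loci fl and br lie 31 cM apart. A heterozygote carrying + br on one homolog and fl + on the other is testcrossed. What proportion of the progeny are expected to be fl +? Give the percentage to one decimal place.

34.5%

A map distance of 31 cM corresponds to a recombination frequency of 0.310.
The F1 is + br / fl +, so fl + is a parental gamete class with expected frequency (1 − r)/2 = 0.690/2 = 0.3450.
That is 0.3450 = 34.5% of the progeny.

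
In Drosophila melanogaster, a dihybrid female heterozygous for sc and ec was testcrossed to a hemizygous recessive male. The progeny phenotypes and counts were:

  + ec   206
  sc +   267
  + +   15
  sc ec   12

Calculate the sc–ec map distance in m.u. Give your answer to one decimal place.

5.4 m.u.

The two most frequent classes, + ec (206) and sc + (267), are the parental types, so the F1 was + ec / sc +.
The recombinant classes are + + and sc ec: 15 + 12 = 27.
Recombination frequency = 27/500 = 0.0540 ≈ 5.4%, i.e. 5.4 m.u.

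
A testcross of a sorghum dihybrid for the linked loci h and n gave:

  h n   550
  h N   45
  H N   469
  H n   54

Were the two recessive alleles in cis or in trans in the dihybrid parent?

The two most frequent classes are H N (469) and h n (550); these are the parental (non-recombinant) types.
So the F1 carried H N on one chromosome and h n on the other — the recessive alleles are on the same chromosome (cis / coupling).

cis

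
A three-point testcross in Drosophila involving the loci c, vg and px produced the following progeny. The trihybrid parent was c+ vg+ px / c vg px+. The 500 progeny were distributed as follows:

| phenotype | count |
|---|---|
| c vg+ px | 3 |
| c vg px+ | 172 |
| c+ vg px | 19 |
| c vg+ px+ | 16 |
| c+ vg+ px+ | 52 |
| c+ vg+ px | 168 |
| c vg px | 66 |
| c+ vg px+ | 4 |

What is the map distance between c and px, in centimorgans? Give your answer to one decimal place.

The two rarest classes, c vg+ px and c+ vg px+, are the double crossovers. Comparing them with the parentals, only the c allele has switched, so c is the middle locus and the order is vg – c – px.
Crossovers in the c–px interval produce the single-crossover classes c+ vg+ px+ and c vg px (52 + 66 = 118) plus the double crossovers (7).
RF(c–px) = (118 + 7) / 500 = 125/500 = 0.2500 → 25.0 centimorgans.

25.0 centimorgans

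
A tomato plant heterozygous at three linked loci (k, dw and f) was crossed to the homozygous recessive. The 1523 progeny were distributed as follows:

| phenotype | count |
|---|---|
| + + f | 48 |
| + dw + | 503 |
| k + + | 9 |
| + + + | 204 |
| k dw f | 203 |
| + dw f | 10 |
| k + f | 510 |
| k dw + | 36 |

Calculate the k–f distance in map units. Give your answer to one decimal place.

The two most frequent reciprocal classes, + dw + and k + f, are the parental types, so the F1 was + dw + / k + f.
The two rarest classes, + dw f and k + +, are the double crossovers. Comparing them with the parentals, only the f allele has switched, so f is the middle locus and the order is k – f – dw.
Crossovers in the k–f interval produce the single-crossover classes k dw + and + + f (36 + 48 = 84) plus the double crossovers (19).
RF(k–f) = (84 + 19) / 1523 = 103/1523 = 0.0676 → 6.8 map units.

6.8 map units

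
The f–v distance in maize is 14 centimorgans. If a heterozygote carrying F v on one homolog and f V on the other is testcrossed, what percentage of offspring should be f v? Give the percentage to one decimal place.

A map distance of 14 centimorgans corresponds to a recombination frequency of 0.140.
The F1 is F v / f V, so f v is a recombinant gamete class with expected frequency r/2 = 0.140/2 = 0.0700.
That is 0.0700 = 7.0% of the progeny.

7.0%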